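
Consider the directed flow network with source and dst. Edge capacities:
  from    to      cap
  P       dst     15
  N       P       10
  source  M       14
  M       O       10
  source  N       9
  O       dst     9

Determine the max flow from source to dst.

Augment source->N->P->dst: bottleneck 9. Total 9.
Augment source->M->O->dst: bottleneck 9. Total 18.
No augmenting path remains in the residual graph.

18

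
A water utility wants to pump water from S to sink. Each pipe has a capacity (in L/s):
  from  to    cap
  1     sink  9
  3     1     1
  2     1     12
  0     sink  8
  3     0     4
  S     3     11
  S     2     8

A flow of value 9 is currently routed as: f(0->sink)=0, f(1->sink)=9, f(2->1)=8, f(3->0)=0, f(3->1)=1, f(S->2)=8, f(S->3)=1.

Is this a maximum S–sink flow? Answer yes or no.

Residual path S->3->0->sink has bottleneck 4 > 0.
Pushing 4 along it raises the flow to 13, so the given flow is not maximum.

No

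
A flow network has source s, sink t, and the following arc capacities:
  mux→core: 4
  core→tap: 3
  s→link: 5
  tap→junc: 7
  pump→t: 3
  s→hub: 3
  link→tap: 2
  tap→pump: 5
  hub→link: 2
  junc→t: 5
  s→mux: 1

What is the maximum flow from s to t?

Augment s→link→tap→junc→t: bottleneck 2. Total 2.
Augment s→mux→core→tap→junc→t: bottleneck 1. Total 3.
No augmenting path remains in the residual graph.

3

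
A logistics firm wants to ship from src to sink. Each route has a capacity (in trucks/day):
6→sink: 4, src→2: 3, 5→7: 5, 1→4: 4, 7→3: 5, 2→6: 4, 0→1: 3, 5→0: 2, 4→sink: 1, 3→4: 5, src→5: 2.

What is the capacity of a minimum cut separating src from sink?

Max flow = 4 (via 2 augmenting paths).
In the residual at optimum, the set reachable from src is {0, 1, 3, 4, 5, 7, src}.
Cut edges: src→2 (cap 3), 4→sink (cap 1). Sum = 4.

4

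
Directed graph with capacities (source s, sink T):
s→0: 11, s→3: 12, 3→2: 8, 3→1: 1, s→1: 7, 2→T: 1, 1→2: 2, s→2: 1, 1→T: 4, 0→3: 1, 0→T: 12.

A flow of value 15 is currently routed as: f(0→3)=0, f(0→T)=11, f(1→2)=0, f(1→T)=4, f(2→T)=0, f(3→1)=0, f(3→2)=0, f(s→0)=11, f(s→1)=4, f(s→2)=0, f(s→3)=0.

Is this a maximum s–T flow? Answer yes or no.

No

Residual path s→2→T has bottleneck 1 > 0.
Pushing 1 along it raises the flow to 16, so the given flow is not maximum.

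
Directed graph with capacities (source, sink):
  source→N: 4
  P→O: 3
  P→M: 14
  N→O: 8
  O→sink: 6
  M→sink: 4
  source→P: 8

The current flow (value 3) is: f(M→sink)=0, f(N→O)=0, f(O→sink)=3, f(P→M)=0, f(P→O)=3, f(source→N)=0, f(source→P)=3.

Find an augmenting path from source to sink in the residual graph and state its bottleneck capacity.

Residual along source→P→M→sink: source→P: 5, P→M: 14, M→sink: 4.
Bottleneck = min = 4.

source→P→M→sink, bottleneck 4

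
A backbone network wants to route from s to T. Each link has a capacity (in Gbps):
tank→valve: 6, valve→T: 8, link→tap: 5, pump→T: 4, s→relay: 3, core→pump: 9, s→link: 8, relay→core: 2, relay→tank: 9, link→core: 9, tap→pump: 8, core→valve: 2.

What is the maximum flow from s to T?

Augment s→link→tap→pump→T: bottleneck 4. Total 4.
Augment s→link→core→valve→T: bottleneck 2. Total 6.
Augment s→relay→tank→valve→T: bottleneck 3. Total 9.
No augmenting path remains in the residual graph.

9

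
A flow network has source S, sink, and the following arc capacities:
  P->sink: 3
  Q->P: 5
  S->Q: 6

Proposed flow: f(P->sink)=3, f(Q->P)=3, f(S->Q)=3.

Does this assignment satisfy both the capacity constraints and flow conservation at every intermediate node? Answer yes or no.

Yes

Every edge has 0 ≤ f(e) ≤ cap(e).
At each intermediate node, inflow equals outflow.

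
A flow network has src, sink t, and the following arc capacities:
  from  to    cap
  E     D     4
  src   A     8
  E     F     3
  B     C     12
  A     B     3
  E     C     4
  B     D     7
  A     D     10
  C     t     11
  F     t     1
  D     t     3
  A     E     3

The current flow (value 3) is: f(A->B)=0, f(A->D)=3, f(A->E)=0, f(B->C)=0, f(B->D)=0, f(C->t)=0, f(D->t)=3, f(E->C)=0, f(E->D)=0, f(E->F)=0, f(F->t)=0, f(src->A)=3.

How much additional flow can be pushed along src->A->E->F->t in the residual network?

Residual capacities along the path: src->A: 5, A->E: 3, E->F: 3, F->t: 1.
Minimum is 1.

1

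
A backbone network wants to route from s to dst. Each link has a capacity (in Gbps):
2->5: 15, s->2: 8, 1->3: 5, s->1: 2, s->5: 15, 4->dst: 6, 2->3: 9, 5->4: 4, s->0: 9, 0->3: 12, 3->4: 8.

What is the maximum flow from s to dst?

6

Augment s->5->4->dst: bottleneck 4. Total 4.
Augment s->0->3->4->dst: bottleneck 2. Total 6.
No augmenting path remains in the residual graph.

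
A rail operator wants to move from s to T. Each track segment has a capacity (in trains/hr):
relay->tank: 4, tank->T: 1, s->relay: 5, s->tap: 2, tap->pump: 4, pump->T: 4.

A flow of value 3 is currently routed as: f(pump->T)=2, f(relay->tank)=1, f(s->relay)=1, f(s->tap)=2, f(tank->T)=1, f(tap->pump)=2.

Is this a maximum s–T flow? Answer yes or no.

Yes

Residual reachable from s: {relay, s, tank}; T is not reachable.
Saturated cut: s->tap, tank->T with total capacity 3 = current flow value. Flow is maximum.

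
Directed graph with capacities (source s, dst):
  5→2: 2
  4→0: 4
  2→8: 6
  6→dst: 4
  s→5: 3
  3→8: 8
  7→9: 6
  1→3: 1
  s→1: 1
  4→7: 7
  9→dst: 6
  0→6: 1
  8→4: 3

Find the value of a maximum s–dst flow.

Augment s→5→2→8→4→0→6→dst: bottleneck 1. Total 1.
Augment s→5→2→8→4→7→9→dst: bottleneck 1. Total 2.
Augment s→1→3→8→4→7→9→dst: bottleneck 1. Total 3.
No augmenting path remains in the residual graph.

3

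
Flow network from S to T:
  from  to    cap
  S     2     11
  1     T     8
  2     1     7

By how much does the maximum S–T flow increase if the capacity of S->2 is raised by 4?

0

Original max flow = 7.
Edge S->2 does not cross the min cut (source side {2, S}), so extra capacity there cannot help.
New max flow = 7. Increase = 0.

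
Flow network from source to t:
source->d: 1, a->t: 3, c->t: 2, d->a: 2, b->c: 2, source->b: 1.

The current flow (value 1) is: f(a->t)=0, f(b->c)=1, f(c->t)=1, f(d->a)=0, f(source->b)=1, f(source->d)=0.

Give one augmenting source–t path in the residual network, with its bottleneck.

source->d->a->t, bottleneck 1

Residual along source->d->a->t: source->d: 1, d->a: 2, a->t: 3.
Bottleneck = min = 1.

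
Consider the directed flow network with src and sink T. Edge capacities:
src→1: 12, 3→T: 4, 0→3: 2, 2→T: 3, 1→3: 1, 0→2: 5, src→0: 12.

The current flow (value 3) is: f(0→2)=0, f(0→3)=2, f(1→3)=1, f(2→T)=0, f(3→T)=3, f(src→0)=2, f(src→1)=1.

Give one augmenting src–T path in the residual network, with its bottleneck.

src→0→2→T, bottleneck 3

Residual along src→0→2→T: src→0: 10, 0→2: 5, 2→T: 3.
Bottleneck = min = 3.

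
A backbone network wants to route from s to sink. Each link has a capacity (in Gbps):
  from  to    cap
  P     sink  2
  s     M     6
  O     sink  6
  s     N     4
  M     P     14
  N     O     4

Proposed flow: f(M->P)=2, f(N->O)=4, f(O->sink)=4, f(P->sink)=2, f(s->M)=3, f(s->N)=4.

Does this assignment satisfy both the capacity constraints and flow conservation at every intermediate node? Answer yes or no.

No

Conservation fails at M: inflow 3 ≠ outflow 2.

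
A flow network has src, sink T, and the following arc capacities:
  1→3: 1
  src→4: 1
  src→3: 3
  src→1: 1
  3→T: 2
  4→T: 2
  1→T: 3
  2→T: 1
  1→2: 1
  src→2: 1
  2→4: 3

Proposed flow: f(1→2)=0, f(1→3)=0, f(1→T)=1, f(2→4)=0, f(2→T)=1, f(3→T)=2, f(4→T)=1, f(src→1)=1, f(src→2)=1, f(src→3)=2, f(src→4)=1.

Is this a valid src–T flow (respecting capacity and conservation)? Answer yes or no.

Every edge has 0 ≤ f(e) ≤ cap(e).
At each intermediate node, inflow equals outflow.

Yes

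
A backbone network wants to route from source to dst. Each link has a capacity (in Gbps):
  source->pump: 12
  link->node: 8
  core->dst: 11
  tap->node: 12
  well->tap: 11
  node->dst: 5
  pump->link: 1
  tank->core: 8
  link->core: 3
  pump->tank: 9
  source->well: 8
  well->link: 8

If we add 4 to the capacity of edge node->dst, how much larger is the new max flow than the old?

Original max flow = 16.
After raising cap(node->dst), augmenting paths through that edge carry 1 more unit.
New max flow = 17. Increase = 1.

1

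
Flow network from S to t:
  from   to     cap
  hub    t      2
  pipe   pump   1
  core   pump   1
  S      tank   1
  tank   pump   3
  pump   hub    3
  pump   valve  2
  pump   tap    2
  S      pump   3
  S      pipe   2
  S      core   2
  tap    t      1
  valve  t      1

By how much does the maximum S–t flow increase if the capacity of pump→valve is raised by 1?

0

Original max flow = 4.
Edge pump→valve does not cross the min cut (source side {S, core, hub, pipe, pump, tank, tap, valve}), so extra capacity there cannot help.
New max flow = 4. Increase = 0.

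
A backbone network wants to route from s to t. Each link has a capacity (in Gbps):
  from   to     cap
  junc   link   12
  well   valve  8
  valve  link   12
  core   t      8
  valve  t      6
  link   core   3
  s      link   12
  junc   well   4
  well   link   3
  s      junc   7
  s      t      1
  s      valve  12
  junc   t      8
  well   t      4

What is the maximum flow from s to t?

17

Augment s→t: bottleneck 1. Total 1.
Augment s→junc→t: bottleneck 7. Total 8.
Augment s→valve→t: bottleneck 6. Total 14.
Augment s→link→core→t: bottleneck 3. Total 17.
No augmenting path remains in the residual graph.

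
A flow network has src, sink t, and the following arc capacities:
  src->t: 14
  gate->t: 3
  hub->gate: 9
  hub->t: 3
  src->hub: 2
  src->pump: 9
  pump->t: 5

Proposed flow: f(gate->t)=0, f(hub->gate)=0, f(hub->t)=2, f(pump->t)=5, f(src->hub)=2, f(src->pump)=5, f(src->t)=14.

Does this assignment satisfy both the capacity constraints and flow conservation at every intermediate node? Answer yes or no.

Yes

Every edge has 0 ≤ f(e) ≤ cap(e).
At each intermediate node, inflow equals outflow.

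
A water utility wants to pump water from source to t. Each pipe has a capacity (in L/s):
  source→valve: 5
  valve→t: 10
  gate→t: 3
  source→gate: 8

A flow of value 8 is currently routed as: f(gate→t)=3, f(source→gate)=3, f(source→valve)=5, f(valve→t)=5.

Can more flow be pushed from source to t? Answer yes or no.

Residual reachable from source: {gate, source}; t is not reachable.
Saturated cut: source→valve, gate→t with total capacity 8 = current flow value. Flow is maximum.

No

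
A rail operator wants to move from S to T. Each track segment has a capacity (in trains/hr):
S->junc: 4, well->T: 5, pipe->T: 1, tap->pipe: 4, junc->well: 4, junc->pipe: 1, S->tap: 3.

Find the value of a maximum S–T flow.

5

Augment S->tap->pipe->T: bottleneck 1. Total 1.
Augment S->junc->well->T: bottleneck 4. Total 5.
No augmenting path remains in the residual graph.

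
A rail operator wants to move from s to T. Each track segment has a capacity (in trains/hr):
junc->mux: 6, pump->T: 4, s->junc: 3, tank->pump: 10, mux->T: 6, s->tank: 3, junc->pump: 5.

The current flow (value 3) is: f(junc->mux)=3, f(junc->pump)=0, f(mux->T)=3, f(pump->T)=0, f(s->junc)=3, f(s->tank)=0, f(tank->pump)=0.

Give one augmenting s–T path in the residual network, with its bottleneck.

s->tank->pump->T, bottleneck 3

Residual along s->tank->pump->T: s->tank: 3, tank->pump: 10, pump->T: 4.
Bottleneck = min = 3.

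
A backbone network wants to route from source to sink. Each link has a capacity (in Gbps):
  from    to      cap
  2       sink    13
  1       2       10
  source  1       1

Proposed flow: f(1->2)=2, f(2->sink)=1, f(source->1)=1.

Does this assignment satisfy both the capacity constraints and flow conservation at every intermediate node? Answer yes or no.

No

Conservation fails at 1: inflow 1 ≠ outflow 2.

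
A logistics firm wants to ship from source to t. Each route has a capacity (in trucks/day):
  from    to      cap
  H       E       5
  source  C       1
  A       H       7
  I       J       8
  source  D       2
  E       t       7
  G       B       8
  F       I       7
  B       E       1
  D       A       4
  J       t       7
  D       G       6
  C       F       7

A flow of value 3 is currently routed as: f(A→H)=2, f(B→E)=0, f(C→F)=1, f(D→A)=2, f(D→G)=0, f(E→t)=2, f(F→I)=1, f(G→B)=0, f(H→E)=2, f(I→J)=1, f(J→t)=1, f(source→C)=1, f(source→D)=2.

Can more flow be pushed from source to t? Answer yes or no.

No

Residual reachable from source: {source}; t is not reachable.
Saturated cut: source→C, source→D with total capacity 3 = current flow value. Flow is maximum.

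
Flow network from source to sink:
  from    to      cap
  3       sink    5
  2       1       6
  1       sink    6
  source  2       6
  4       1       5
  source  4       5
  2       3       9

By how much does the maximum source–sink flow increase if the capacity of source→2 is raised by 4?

0

Original max flow = 11.
Even with extra capacity on source→2, another cut of capacity 11 remains binding.
New max flow = 11. Increase = 0.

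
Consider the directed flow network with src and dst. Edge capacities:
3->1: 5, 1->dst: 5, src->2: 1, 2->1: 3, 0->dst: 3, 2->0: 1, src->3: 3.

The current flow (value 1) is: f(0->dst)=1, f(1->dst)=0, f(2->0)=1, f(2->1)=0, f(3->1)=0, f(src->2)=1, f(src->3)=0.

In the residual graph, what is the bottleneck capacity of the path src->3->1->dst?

Residual capacities along the path: src->3: 3, 3->1: 5, 1->dst: 5.
Minimum is 3.

3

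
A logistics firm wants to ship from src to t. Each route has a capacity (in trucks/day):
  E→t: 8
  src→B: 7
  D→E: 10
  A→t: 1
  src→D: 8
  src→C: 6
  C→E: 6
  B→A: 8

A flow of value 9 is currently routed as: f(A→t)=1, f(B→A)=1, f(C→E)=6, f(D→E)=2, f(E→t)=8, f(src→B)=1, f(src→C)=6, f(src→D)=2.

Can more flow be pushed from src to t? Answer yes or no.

Residual reachable from src: {A, B, C, D, E, src}; t is not reachable.
Saturated cut: E→t, A→t with total capacity 9 = current flow value. Flow is maximum.

No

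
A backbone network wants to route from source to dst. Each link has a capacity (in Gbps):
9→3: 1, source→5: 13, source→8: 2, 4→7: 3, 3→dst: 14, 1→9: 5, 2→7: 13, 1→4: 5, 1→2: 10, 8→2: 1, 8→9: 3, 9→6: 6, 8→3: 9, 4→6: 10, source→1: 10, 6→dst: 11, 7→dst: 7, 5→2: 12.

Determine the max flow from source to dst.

19

Augment source→8→3→dst: bottleneck 2. Total 2.
Augment source→5→2→7→dst: bottleneck 7. Total 9.
Augment source→1→4→6→dst: bottleneck 5. Total 14.
Augment source→1→9→6→dst: bottleneck 5. Total 19.
No augmenting path remains in the residual graph.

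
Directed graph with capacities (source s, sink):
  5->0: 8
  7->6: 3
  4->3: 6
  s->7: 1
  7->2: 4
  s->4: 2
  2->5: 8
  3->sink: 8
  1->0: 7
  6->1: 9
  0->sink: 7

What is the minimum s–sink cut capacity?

Max flow = 3 (via 2 augmenting paths).
In the residual at optimum, the set reachable from s is {s}.
Cut edges: s->4 (cap 2), s->7 (cap 1). Sum = 3.

3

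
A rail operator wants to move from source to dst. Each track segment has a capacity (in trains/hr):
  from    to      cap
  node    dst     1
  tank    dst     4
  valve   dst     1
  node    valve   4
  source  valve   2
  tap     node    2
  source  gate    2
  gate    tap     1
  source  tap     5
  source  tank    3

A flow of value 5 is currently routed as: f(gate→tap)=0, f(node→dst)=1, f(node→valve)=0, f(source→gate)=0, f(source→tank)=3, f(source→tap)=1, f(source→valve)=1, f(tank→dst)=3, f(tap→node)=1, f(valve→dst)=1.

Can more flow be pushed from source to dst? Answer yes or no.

Residual reachable from source: {gate, node, source, tap, valve}; dst is not reachable.
Saturated cut: source→tank, node→dst, valve→dst with total capacity 5 = current flow value. Flow is maximum.

No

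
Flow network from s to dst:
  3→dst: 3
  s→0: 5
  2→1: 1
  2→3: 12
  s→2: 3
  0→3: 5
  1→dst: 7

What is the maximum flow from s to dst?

Augment s→2→1→dst: bottleneck 1. Total 1.
Augment s→2→3→dst: bottleneck 2. Total 3.
Augment s→0→3→dst: bottleneck 1. Total 4.
No augmenting path remains in the residual graph.

4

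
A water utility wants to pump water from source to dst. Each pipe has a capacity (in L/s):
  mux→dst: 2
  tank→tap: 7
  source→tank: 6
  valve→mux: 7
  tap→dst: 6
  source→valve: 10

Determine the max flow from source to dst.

8

Augment source→tank→tap→dst: bottleneck 6. Total 6.
Augment source→valve→mux→dst: bottleneck 2. Total 8.
No augmenting path remains in the residual graph.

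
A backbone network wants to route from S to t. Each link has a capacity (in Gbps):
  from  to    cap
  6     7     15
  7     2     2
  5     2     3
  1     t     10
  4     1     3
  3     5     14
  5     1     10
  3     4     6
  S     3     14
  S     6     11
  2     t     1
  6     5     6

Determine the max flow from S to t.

11

Augment S->6->7->2->t: bottleneck 1. Total 1.
Augment S->6->5->1->t: bottleneck 6. Total 7.
Augment S->3->5->1->t: bottleneck 4. Total 11.
No augmenting path remains in the residual graph.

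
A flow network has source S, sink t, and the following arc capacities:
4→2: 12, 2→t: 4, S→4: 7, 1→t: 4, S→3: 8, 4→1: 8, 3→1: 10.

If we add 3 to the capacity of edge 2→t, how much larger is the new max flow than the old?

3

Original max flow = 8.
After raising cap(2→t), augmenting paths through that edge carry 3 more units.
New max flow = 11. Increase = 3.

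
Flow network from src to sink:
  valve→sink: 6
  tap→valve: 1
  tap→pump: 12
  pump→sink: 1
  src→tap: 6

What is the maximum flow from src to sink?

Augment src→tap→valve→sink: bottleneck 1. Total 1.
Augment src→tap→pump→sink: bottleneck 1. Total 2.
No augmenting path remains in the residual graph.

2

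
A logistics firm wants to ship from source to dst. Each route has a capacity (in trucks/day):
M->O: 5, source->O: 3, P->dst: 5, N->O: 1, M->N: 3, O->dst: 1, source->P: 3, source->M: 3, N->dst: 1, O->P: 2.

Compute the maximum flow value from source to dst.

7

Augment source->O->dst: bottleneck 1. Total 1.
Augment source->P->dst: bottleneck 3. Total 4.
Augment source->M->N->dst: bottleneck 1. Total 5.
Augment source->O->P->dst: bottleneck 2. Total 7.
No augmenting path remains in the residual graph.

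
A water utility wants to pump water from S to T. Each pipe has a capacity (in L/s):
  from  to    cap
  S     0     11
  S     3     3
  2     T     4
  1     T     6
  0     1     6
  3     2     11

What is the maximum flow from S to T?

Augment S→0→1→T: bottleneck 6. Total 6.
Augment S→3→2→T: bottleneck 3. Total 9.
No augmenting path remains in the residual graph.

9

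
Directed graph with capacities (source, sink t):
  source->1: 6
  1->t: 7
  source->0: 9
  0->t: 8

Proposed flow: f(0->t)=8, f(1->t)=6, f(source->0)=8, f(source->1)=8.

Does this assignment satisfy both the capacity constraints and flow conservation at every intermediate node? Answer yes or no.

Capacity violated on source->1: flow 8 > capacity 6.

No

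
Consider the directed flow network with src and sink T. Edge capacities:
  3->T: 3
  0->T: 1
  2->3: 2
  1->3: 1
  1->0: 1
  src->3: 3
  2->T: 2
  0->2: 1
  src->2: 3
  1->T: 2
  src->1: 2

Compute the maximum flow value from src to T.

Augment src->1->T: bottleneck 2. Total 2.
Augment src->2->T: bottleneck 2. Total 4.
Augment src->3->T: bottleneck 3. Total 7.
No augmenting path remains in the residual graph.

7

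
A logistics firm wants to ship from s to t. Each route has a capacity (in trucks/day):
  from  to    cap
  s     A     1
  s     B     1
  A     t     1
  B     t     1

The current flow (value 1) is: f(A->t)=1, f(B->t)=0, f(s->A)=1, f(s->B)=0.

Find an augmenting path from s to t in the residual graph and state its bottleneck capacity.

Residual along s->B->t: s->B: 1, B->t: 1.
Bottleneck = min = 1.

s->B->t, bottleneck 1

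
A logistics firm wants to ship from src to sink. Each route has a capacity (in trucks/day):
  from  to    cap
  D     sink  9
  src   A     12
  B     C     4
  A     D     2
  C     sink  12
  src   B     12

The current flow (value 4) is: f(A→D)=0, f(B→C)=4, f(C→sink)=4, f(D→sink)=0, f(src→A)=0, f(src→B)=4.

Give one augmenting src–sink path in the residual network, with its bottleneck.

src→A→D→sink, bottleneck 2

Residual along src→A→D→sink: src→A: 12, A→D: 2, D→sink: 9.
Bottleneck = min = 2.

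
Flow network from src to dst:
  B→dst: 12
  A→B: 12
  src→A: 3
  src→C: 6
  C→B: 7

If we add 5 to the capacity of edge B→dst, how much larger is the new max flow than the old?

0

Original max flow = 9.
Edge B→dst does not cross the min cut (source side {src}), so extra capacity there cannot help.
New max flow = 9. Increase = 0.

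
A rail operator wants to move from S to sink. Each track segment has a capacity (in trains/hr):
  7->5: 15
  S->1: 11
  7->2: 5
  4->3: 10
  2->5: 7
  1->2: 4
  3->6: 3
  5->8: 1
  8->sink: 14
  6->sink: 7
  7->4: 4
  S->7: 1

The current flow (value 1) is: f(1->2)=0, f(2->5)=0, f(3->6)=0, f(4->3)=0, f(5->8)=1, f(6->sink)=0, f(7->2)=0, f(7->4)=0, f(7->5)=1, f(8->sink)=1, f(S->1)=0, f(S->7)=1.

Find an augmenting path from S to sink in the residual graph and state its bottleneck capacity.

Residual along S->1->2->5->7->4->3->6->sink: S->1: 11, 1->2: 4, 2->5: 7, 5->7: 1 (reverse), 7->4: 4, 4->3: 10, 3->6: 3, 6->sink: 7.
Bottleneck = min = 1.

S->1->2->5->7->4->3->6->sink, bottleneck 1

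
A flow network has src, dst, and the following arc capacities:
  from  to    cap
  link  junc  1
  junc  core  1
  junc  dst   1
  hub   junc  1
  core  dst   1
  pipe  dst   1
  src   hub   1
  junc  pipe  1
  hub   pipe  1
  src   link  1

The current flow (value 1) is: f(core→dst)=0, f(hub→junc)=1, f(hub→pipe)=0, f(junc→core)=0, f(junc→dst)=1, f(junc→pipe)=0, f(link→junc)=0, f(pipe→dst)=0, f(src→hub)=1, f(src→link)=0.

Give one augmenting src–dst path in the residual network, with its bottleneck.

Residual along src→link→junc→core→dst: src→link: 1, link→junc: 1, junc→core: 1, core→dst: 1.
Bottleneck = min = 1.

src→link→junc→core→dst, bottleneck 1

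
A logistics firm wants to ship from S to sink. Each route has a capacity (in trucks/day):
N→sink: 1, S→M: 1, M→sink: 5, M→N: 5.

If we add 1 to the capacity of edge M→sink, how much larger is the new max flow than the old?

Original max flow = 1.
Edge M→sink does not cross the min cut (source side {S}), so extra capacity there cannot help.
New max flow = 1. Increase = 0.

0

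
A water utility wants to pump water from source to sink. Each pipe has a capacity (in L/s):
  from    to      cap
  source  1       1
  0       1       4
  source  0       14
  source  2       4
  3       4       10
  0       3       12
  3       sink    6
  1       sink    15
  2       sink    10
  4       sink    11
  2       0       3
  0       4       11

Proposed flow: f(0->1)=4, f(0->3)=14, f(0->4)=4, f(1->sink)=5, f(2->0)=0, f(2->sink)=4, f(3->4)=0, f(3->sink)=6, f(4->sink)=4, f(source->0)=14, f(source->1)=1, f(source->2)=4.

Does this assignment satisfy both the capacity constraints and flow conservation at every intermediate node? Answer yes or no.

No

Capacity violated on 0->3: flow 14 > capacity 12.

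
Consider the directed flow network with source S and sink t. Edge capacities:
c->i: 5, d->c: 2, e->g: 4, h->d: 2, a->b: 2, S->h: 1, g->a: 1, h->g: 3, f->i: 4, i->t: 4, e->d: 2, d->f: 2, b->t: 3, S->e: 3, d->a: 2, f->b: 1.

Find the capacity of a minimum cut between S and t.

4

Max flow = 4 (via 3 augmenting paths).
In the residual at optimum, the set reachable from S is {S}.
Cut edges: S->e (cap 3), S->h (cap 1). Sum = 4.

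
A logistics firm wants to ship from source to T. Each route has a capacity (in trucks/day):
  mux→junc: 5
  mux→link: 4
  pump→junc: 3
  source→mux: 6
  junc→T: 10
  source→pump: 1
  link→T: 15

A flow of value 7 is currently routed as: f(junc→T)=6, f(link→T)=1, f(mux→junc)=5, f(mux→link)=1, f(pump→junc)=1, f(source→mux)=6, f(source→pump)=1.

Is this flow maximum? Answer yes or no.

Residual reachable from source: {source}; T is not reachable.
Saturated cut: source→pump, source→mux with total capacity 7 = current flow value. Flow is maximum.

Yes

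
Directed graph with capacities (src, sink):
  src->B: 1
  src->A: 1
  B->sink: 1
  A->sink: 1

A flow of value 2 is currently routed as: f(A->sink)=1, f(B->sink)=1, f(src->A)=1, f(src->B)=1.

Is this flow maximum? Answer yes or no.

Residual reachable from src: {src}; sink is not reachable.
Saturated cut: src->A, src->B with total capacity 2 = current flow value. Flow is maximum.

Yes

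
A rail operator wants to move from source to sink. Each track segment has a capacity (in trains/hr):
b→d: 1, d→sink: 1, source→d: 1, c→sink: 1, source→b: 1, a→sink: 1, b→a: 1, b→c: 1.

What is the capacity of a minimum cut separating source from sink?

2

Max flow = 2 (via 2 augmenting paths).
In the residual at optimum, the set reachable from source is {source}.
Cut edges: source→b (cap 1), source→d (cap 1). Sum = 2.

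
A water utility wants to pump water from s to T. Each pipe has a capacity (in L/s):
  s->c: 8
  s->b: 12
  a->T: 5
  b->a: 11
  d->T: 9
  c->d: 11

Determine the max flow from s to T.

Augment s->b->a->T: bottleneck 5. Total 5.
Augment s->c->d->T: bottleneck 8. Total 13.
No augmenting path remains in the residual graph.

13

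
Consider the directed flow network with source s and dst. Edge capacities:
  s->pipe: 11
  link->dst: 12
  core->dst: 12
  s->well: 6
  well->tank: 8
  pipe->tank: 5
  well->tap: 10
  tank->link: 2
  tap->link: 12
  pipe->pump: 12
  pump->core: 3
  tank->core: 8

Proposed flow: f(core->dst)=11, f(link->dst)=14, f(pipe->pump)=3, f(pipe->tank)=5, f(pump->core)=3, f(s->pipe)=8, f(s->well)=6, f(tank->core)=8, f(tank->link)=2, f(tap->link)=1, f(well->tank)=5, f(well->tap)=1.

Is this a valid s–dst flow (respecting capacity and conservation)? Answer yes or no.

Capacity violated on link->dst: flow 14 > capacity 12.

No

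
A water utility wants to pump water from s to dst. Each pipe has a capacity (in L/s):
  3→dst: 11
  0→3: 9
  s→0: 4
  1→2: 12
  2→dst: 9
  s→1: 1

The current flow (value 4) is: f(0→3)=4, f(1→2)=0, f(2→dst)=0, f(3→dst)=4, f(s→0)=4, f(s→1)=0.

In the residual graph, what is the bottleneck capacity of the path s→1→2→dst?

Residual capacities along the path: s→1: 1, 1→2: 12, 2→dst: 9.
Minimum is 1.

1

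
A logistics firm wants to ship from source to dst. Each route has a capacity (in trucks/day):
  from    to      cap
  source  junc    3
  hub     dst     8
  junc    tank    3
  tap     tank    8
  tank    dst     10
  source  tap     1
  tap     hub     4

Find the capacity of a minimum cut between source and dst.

Max flow = 4 (via 2 augmenting paths).
In the residual at optimum, the set reachable from source is {source}.
Cut edges: source→tap (cap 1), source→junc (cap 3). Sum = 4.

4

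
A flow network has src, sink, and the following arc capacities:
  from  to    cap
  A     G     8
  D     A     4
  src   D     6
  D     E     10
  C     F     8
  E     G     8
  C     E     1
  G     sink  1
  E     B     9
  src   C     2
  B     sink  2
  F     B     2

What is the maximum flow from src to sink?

3

Augment src→C→F→B→sink: bottleneck 2. Total 2.
Augment src→D→E→G→sink: bottleneck 1. Total 3.
No augmenting path remains in the residual graph.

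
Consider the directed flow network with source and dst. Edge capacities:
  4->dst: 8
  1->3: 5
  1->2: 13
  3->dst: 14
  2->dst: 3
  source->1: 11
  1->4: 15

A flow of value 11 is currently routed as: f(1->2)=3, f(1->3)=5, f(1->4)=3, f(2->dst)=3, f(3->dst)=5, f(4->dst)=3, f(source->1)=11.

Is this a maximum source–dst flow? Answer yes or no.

Yes

Residual reachable from source: {source}; dst is not reachable.
Saturated cut: source->1 with total capacity 11 = current flow value. Flow is maximum.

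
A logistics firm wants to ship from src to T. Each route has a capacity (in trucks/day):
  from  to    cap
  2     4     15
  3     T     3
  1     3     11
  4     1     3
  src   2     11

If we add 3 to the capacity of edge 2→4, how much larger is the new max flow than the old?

Original max flow = 3.
Edge 2→4 does not cross the min cut (source side {2, 4, src}), so extra capacity there cannot help.
New max flow = 3. Increase = 0.

0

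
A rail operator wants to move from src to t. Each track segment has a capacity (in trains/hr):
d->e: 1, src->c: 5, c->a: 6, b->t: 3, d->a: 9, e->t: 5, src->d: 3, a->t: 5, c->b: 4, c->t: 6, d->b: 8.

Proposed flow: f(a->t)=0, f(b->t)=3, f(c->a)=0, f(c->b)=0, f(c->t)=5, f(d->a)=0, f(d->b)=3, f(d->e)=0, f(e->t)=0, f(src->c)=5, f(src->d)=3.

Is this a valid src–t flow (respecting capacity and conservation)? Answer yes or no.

Yes

Every edge has 0 ≤ f(e) ≤ cap(e).
At each intermediate node, inflow equals outflow.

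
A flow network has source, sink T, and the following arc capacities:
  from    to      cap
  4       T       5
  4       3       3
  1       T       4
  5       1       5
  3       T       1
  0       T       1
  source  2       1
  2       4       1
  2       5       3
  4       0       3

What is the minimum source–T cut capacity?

1

Max flow = 1 (via 1 augmenting path).
In the residual at optimum, the set reachable from source is {source}.
Cut edges: source->2 (cap 1). Sum = 1.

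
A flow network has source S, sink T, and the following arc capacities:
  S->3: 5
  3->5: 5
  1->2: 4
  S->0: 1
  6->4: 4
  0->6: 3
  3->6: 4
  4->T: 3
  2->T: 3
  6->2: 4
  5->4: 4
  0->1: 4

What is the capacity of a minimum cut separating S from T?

Max flow = 6 (via 3 augmenting paths).
In the residual at optimum, the set reachable from S is {S}.
Cut edges: S->3 (cap 5), S->0 (cap 1). Sum = 6.

6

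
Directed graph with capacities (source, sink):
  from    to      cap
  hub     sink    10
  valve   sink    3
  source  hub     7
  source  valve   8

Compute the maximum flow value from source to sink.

Augment source→valve→sink: bottleneck 3. Total 3.
Augment source→hub→sink: bottleneck 7. Total 10.
No augmenting path remains in the residual graph.

10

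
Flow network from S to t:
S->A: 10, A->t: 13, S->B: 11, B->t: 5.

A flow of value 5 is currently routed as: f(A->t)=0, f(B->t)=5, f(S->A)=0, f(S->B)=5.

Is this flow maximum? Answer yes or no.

No

Residual path S->A->t has bottleneck 10 > 0.
Pushing 10 along it raises the flow to 15, so the given flow is not maximum.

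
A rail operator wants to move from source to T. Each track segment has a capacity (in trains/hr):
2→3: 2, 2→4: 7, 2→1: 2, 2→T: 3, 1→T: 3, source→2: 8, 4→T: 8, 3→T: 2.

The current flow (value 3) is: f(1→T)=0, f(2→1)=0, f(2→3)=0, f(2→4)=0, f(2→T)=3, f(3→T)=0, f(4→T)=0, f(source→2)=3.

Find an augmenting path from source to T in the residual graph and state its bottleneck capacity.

Residual along source→2→4→T: source→2: 5, 2→4: 7, 4→T: 8.
Bottleneck = min = 5.

source→2→4→T, bottleneck 5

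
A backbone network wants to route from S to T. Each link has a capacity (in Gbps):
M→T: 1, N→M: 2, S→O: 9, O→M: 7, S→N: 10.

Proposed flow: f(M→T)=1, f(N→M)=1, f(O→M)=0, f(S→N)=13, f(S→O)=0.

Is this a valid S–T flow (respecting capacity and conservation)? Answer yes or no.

No

Capacity violated on S→N: flow 13 > capacity 10.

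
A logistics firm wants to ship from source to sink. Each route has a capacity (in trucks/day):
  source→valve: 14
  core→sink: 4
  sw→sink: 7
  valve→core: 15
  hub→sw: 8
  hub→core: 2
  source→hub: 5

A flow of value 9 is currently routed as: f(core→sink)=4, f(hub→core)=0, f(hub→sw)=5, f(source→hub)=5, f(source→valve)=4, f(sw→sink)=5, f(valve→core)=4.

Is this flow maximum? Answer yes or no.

Yes

Residual reachable from source: {core, source, valve}; sink is not reachable.
Saturated cut: source→hub, core→sink with total capacity 9 = current flow value. Flow is maximum.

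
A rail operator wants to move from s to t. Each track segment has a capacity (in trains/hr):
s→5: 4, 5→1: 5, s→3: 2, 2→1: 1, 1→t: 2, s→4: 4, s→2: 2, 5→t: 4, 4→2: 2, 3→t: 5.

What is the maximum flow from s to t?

7

Augment s→5→t: bottleneck 4. Total 4.
Augment s→3→t: bottleneck 2. Total 6.
Augment s→2→1→t: bottleneck 1. Total 7.
No augmenting path remains in the residual graph.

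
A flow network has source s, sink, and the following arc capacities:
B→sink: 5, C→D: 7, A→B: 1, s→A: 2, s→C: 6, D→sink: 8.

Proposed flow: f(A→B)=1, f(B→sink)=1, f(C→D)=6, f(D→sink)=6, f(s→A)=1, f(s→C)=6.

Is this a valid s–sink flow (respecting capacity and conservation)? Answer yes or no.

Yes

Every edge has 0 ≤ f(e) ≤ cap(e).
At each intermediate node, inflow equals outflow.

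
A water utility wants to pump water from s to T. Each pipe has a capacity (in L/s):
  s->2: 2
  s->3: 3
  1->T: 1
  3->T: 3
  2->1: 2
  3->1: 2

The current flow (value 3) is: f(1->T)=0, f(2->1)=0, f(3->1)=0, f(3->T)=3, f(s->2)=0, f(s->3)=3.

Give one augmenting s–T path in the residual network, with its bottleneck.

s->2->1->T, bottleneck 1

Residual along s->2->1->T: s->2: 2, 2->1: 2, 1->T: 1.
Bottleneck = min = 1.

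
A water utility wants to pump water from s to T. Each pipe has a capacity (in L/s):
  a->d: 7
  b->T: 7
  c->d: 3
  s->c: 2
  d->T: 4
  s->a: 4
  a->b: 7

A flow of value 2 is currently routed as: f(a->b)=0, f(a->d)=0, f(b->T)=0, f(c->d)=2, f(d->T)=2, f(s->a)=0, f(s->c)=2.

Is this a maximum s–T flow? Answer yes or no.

No

Residual path s->a->d->T has bottleneck 2 > 0.
Pushing 2 along it raises the flow to 4, so the given flow is not maximum.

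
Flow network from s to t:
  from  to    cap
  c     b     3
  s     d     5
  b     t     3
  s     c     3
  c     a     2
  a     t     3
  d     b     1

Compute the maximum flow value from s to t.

Augment s->c->a->t: bottleneck 2. Total 2.
Augment s->c->b->t: bottleneck 1. Total 3.
Augment s->d->b->t: bottleneck 1. Total 4.
No augmenting path remains in the residual graph.

4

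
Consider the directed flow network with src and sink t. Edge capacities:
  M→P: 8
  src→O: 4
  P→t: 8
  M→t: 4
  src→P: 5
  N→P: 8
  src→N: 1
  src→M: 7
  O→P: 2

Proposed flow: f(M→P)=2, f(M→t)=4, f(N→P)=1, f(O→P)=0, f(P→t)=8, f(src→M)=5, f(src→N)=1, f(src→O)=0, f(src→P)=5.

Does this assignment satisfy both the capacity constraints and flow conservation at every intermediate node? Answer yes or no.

Conservation fails at M: inflow 5 ≠ outflow 6.

No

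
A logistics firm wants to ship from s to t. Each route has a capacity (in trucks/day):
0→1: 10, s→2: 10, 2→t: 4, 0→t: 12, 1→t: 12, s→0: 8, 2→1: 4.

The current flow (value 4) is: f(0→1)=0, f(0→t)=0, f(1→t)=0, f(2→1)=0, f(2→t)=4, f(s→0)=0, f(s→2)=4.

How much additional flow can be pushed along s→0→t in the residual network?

8

Residual capacities along the path: s→0: 8, 0→t: 12.
Minimum is 8.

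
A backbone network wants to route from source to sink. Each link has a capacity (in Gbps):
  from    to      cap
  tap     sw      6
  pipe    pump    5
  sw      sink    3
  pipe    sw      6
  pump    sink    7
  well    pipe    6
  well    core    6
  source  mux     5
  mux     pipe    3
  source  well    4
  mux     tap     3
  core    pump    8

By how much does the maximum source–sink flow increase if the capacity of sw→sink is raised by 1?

Original max flow = 9.
Edge sw→sink does not cross the min cut (source side {source}), so extra capacity there cannot help.
New max flow = 9. Increase = 0.

0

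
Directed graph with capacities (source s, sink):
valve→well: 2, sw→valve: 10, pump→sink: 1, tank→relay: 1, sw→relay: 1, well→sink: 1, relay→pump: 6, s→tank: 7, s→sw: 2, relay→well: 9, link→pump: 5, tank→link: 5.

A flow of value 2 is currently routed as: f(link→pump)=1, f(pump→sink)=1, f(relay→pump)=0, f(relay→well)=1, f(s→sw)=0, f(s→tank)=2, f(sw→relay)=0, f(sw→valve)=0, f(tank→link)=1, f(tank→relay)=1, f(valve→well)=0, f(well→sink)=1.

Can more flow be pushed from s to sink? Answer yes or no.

No

Residual reachable from s: {link, pump, relay, s, sw, tank, valve, well}; sink is not reachable.
Saturated cut: pump→sink, well→sink with total capacity 2 = current flow value. Flow is maximum.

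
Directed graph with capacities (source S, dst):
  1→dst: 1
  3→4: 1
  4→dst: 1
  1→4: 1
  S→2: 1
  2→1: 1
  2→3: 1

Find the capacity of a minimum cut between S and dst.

Max flow = 1 (via 1 augmenting path).
In the residual at optimum, the set reachable from S is {S}.
Cut edges: S→2 (cap 1). Sum = 1.

1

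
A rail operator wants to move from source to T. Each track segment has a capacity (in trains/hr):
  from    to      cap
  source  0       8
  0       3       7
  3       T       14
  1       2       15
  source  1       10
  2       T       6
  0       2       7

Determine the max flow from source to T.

Augment source→0→3→T: bottleneck 7. Total 7.
Augment source→0→2→T: bottleneck 1. Total 8.
Augment source→1→2→T: bottleneck 5. Total 13.
No augmenting path remains in the residual graph.

13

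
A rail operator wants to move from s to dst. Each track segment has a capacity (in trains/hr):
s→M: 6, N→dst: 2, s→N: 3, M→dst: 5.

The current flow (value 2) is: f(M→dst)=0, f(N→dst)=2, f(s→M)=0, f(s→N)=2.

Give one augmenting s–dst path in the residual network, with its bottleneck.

Residual along s→M→dst: s→M: 6, M→dst: 5.
Bottleneck = min = 5.

s→M→dst, bottleneck 5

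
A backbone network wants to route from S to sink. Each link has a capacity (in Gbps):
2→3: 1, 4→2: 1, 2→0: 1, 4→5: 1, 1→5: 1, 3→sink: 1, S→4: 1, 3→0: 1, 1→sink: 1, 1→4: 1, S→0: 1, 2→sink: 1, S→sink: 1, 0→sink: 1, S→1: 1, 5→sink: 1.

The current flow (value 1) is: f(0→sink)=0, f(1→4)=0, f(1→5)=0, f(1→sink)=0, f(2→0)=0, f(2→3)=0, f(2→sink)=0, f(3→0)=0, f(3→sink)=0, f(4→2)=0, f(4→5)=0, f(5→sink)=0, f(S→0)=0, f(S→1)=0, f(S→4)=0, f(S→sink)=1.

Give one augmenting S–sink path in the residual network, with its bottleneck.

S→1→sink, bottleneck 1

Residual along S→1→sink: S→1: 1, 1→sink: 1.
Bottleneck = min = 1.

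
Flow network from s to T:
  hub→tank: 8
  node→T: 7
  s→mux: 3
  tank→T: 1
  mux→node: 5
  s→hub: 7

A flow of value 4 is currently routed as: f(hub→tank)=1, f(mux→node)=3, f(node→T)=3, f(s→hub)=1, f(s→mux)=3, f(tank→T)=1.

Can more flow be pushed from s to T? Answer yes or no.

No

Residual reachable from s: {hub, s, tank}; T is not reachable.
Saturated cut: s→mux, tank→T with total capacity 4 = current flow value. Flow is maximum.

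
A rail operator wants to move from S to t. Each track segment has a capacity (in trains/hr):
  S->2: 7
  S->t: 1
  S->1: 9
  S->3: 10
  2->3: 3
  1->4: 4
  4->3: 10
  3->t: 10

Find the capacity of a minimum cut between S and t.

11

Max flow = 11 (via 2 augmenting paths).
In the residual at optimum, the set reachable from S is {1, 2, 3, 4, S}.
Cut edges: S->t (cap 1), 3->t (cap 10). Sum = 11.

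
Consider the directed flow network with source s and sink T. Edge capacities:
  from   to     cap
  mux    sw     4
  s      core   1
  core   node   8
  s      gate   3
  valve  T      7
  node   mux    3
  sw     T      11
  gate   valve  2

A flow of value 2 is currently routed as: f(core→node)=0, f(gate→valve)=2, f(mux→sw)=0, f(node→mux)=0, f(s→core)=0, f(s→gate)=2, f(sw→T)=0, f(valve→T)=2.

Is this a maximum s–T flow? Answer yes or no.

No

Residual path s→core→node→mux→sw→T has bottleneck 1 > 0.
Pushing 1 along it raises the flow to 3, so the given flow is not maximum.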